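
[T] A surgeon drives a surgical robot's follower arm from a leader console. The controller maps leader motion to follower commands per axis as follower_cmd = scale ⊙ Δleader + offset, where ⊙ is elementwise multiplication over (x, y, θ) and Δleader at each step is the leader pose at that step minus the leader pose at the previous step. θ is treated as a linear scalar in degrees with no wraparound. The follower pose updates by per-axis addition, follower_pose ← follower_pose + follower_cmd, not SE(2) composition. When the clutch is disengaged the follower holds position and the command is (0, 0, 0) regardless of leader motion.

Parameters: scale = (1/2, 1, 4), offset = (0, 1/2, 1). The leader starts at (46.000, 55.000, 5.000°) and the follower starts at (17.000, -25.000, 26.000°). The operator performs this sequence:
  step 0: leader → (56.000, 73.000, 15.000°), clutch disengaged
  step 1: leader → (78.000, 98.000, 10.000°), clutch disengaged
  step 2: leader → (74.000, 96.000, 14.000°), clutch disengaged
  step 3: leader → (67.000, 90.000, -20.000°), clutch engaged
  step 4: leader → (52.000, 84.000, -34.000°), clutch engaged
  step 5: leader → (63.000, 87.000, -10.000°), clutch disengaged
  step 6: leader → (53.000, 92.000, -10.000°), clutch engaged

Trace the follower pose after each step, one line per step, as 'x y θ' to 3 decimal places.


step 0: Δleader=(10.000, 18.000, 10.000°), disengaged; cmd=(0,0,0) → follower holds at (17.000, -25.000, 26.000°)
step 1: Δleader=(22.000, 25.000, -5.000°), disengaged; cmd=(0,0,0) → follower holds at (17.000, -25.000, 26.000°)
step 2: Δleader=(-4.000, -2.000, 4.000°), disengaged; cmd=(0,0,0) → follower holds at (17.000, -25.000, 26.000°)
step 3: Δleader=(-7.000, -6.000, -34.000°), engaged; cmd=(-3.500, -5.500, -135.000°) → follower=(13.500, -30.500, -109.000°)
step 4: Δleader=(-15.000, -6.000, -14.000°), engaged; cmd=(-7.500, -5.500, -55.000°) → follower=(6.000, -36.000, -164.000°)
step 5: Δleader=(11.000, 3.000, 24.000°), disengaged; cmd=(0,0,0) → follower holds at (6.000, -36.000, -164.000°)
step 6: Δleader=(-10.000, 5.000, 0.000°), engaged; cmd=(-5.000, 5.500, 1.000°) → follower=(1.000, -30.500, -163.000°)

17.000 -25.000 26.000
17.000 -25.000 26.000
17.000 -25.000 26.000
13.500 -30.500 -109.000
6.000 -36.000 -164.000
6.000 -36.000 -164.000
1.000 -30.500 -163.000


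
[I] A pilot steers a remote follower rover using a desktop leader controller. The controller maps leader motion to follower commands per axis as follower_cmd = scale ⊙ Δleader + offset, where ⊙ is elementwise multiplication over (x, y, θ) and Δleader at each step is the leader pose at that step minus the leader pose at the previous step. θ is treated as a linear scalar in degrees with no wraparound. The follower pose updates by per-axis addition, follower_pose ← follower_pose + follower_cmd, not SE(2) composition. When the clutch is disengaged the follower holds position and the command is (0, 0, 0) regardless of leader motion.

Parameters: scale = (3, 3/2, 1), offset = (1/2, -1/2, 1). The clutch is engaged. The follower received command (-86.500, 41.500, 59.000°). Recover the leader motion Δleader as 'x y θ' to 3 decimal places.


-29.000 28.000 58.000

axis x: (-86.500 − 1/2) / (3) = -29.000
axis y: (41.500 − -1/2) / (3/2) = 28.000
axis θ: (59.000 − 1) / (1) = 58.000


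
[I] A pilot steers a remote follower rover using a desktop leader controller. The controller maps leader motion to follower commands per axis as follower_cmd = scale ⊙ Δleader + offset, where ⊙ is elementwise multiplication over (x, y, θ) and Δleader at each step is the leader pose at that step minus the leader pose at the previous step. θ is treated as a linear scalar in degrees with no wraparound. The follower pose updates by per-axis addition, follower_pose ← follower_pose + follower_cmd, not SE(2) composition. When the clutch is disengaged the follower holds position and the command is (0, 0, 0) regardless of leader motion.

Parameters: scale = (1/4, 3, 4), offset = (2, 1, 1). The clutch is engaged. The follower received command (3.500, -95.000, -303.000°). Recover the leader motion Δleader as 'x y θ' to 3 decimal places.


6.000 -32.000 -76.000

axis x: (3.500 − 2) / (1/4) = 6.000
axis y: (-95.000 − 1) / (3) = -32.000
axis θ: (-303.000 − 1) / (4) = -76.000


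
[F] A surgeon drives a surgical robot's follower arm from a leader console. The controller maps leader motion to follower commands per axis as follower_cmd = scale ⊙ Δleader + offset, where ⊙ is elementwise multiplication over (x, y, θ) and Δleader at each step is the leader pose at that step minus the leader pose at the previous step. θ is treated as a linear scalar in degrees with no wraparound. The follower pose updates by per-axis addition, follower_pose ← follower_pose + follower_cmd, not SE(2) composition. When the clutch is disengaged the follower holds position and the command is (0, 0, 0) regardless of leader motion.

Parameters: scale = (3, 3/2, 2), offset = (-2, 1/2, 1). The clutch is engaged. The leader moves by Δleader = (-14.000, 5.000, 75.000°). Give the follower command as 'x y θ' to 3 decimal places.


-44.000 8.000 151.000

axis x: 3·-14.000 + -2 = -44.000
axis y: 3/2·5.000 + 1/2 = 8.000
axis θ: 2·75.000 + 1 = 151.000


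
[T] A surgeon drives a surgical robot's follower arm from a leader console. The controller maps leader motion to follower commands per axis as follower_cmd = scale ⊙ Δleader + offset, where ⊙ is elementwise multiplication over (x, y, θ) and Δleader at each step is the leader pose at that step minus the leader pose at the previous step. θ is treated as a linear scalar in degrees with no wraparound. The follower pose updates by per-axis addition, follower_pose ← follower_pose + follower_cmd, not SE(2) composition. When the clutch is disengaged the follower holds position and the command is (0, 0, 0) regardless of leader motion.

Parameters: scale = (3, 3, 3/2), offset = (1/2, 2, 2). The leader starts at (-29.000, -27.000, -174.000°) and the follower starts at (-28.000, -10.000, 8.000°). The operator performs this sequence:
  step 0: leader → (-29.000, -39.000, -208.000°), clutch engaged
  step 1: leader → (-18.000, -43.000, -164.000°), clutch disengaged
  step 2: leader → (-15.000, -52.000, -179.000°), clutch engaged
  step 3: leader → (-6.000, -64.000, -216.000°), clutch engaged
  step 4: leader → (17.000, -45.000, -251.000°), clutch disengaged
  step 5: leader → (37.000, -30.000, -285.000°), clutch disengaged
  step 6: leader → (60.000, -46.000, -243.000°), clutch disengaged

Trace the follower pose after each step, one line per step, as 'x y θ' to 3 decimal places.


-27.500 -44.000 -41.000
-27.500 -44.000 -41.000
-18.000 -69.000 -61.500
9.500 -103.000 -115.000
9.500 -103.000 -115.000
9.500 -103.000 -115.000
9.500 -103.000 -115.000

step 0: Δleader=(0.000, -12.000, -34.000°), engaged; cmd=(0.500, -34.000, -49.000°) → follower=(-27.500, -44.000, -41.000°)
step 1: Δleader=(11.000, -4.000, 44.000°), disengaged; cmd=(0,0,0) → follower holds at (-27.500, -44.000, -41.000°)
step 2: Δleader=(3.000, -9.000, -15.000°), engaged; cmd=(9.500, -25.000, -20.500°) → follower=(-18.000, -69.000, -61.500°)
step 3: Δleader=(9.000, -12.000, -37.000°), engaged; cmd=(27.500, -34.000, -53.500°) → follower=(9.500, -103.000, -115.000°)
step 4: Δleader=(23.000, 19.000, -35.000°), disengaged; cmd=(0,0,0) → follower holds at (9.500, -103.000, -115.000°)
step 5: Δleader=(20.000, 15.000, -34.000°), disengaged; cmd=(0,0,0) → follower holds at (9.500, -103.000, -115.000°)
step 6: Δleader=(23.000, -16.000, 42.000°), disengaged; cmd=(0,0,0) → follower holds at (9.500, -103.000, -115.000°)


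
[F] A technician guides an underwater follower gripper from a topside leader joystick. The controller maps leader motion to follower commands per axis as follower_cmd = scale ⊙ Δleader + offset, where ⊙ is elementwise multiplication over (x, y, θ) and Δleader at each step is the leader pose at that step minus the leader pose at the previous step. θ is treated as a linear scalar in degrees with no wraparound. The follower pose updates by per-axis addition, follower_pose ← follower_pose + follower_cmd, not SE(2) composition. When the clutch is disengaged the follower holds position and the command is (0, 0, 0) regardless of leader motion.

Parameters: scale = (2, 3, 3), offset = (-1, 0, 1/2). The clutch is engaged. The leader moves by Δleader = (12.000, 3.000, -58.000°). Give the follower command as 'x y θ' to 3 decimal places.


23.000 9.000 -173.500

axis x: 2·12.000 + -1 = 23.000
axis y: 3·3.000 + 0 = 9.000
axis θ: 3·-58.000 + 1/2 = -173.500


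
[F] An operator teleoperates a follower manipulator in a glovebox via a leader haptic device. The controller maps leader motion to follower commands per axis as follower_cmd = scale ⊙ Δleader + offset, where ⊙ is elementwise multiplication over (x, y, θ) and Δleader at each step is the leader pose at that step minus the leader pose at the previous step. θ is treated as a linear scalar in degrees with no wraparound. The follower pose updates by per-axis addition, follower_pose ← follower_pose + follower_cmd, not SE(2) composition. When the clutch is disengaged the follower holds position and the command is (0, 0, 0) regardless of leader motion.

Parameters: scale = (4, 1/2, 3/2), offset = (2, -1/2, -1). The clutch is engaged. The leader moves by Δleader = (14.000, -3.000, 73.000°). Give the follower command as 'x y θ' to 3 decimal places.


58.000 -2.000 108.500

axis x: 4·14.000 + 2 = 58.000
axis y: 1/2·-3.000 + -1/2 = -2.000
axis θ: 3/2·73.000 + -1 = 108.500


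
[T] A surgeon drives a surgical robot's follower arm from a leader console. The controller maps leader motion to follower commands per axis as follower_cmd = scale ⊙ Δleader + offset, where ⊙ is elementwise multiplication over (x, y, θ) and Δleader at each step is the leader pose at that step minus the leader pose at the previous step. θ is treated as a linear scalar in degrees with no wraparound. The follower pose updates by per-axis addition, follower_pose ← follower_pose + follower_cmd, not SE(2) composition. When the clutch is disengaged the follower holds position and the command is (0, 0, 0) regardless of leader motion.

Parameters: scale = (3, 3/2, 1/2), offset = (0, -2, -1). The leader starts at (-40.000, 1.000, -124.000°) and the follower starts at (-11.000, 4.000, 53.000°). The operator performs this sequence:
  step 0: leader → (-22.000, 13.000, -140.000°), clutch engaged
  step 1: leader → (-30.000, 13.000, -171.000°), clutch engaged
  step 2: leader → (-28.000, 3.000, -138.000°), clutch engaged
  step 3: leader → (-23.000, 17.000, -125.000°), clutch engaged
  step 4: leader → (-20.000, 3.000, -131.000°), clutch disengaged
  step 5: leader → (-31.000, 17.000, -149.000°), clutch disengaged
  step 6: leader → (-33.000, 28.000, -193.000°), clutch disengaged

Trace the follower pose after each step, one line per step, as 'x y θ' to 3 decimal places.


step 0: Δleader=(18.000, 12.000, -16.000°), engaged; cmd=(54.000, 16.000, -9.000°) → follower=(43.000, 20.000, 44.000°)
step 1: Δleader=(-8.000, 0.000, -31.000°), engaged; cmd=(-24.000, -2.000, -16.500°) → follower=(19.000, 18.000, 27.500°)
step 2: Δleader=(2.000, -10.000, 33.000°), engaged; cmd=(6.000, -17.000, 15.500°) → follower=(25.000, 1.000, 43.000°)
step 3: Δleader=(5.000, 14.000, 13.000°), engaged; cmd=(15.000, 19.000, 5.500°) → follower=(40.000, 20.000, 48.500°)
step 4: Δleader=(3.000, -14.000, -6.000°), disengaged; cmd=(0,0,0) → follower holds at (40.000, 20.000, 48.500°)
step 5: Δleader=(-11.000, 14.000, -18.000°), disengaged; cmd=(0,0,0) → follower holds at (40.000, 20.000, 48.500°)
step 6: Δleader=(-2.000, 11.000, -44.000°), disengaged; cmd=(0,0,0) → follower holds at (40.000, 20.000, 48.500°)

43.000 20.000 44.000
19.000 18.000 27.500
25.000 1.000 43.000
40.000 20.000 48.500
40.000 20.000 48.500
40.000 20.000 48.500
40.000 20.000 48.500


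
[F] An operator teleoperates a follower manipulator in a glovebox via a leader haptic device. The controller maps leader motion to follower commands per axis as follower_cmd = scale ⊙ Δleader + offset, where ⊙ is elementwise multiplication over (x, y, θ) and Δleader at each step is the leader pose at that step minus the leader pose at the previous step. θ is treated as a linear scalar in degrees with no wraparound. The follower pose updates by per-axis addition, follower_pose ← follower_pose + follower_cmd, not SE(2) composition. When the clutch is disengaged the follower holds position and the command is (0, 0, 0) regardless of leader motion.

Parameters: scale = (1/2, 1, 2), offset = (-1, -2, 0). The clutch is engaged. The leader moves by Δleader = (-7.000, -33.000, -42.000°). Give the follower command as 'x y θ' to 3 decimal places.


axis x: 1/2·-7.000 + -1 = -4.500
axis y: 1·-33.000 + -2 = -35.000
axis θ: 2·-42.000 + 0 = -84.000

-4.500 -35.000 -84.000


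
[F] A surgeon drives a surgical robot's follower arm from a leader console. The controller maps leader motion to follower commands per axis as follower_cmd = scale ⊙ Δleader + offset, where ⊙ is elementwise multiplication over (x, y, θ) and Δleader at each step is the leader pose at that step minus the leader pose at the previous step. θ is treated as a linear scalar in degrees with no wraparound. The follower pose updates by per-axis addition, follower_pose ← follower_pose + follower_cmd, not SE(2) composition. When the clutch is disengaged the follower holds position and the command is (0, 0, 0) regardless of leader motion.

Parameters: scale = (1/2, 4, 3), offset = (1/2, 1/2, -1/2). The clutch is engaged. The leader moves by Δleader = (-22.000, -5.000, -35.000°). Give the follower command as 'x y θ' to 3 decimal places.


axis x: 1/2·-22.000 + 1/2 = -10.500
axis y: 4·-5.000 + 1/2 = -19.500
axis θ: 3·-35.000 + -1/2 = -105.500

-10.500 -19.500 -105.500


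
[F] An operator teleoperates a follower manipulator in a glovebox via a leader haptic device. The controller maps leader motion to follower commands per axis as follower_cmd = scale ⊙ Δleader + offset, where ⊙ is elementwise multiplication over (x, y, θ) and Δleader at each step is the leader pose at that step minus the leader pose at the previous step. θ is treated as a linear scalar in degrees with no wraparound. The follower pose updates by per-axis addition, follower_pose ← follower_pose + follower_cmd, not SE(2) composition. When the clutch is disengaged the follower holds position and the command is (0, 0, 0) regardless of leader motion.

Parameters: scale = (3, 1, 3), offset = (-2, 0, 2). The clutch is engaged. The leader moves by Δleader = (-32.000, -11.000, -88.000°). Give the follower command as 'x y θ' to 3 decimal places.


-98.000 -11.000 -262.000

axis x: 3·-32.000 + -2 = -98.000
axis y: 1·-11.000 + 0 = -11.000
axis θ: 3·-88.000 + 2 = -262.000


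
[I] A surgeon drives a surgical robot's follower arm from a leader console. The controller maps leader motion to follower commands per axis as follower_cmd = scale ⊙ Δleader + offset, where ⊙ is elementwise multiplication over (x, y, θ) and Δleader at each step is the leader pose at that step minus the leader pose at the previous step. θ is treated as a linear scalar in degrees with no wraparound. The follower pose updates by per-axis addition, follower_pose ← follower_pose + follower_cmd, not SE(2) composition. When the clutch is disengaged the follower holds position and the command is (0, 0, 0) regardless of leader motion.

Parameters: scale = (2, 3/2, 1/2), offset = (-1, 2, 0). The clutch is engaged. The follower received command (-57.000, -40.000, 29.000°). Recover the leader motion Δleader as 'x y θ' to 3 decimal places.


axis x: (-57.000 − -1) / (2) = -28.000
axis y: (-40.000 − 2) / (3/2) = -28.000
axis θ: (29.000 − 0) / (1/2) = 58.000

-28.000 -28.000 58.000


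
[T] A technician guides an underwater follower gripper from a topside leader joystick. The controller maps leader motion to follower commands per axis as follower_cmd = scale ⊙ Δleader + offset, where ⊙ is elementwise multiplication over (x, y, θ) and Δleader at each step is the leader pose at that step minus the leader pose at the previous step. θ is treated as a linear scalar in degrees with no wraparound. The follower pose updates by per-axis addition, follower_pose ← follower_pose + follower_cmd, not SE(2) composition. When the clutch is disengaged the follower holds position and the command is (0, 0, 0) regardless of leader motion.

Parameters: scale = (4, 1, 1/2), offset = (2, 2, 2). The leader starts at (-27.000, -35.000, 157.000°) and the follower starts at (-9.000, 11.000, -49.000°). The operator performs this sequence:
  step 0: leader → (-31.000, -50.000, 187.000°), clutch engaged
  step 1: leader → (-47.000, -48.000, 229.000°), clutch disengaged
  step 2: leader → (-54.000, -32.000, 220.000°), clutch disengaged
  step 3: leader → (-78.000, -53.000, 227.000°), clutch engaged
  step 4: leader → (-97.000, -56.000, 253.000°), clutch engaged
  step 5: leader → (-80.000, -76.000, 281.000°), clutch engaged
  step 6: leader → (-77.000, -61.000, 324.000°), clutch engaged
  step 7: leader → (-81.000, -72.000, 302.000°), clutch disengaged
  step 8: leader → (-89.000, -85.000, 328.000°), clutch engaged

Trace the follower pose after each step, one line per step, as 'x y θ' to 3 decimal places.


step 0: Δleader=(-4.000, -15.000, 30.000°), engaged; cmd=(-14.000, -13.000, 17.000°) → follower=(-23.000, -2.000, -32.000°)
step 1: Δleader=(-16.000, 2.000, 42.000°), disengaged; cmd=(0,0,0) → follower holds at (-23.000, -2.000, -32.000°)
step 2: Δleader=(-7.000, 16.000, -9.000°), disengaged; cmd=(0,0,0) → follower holds at (-23.000, -2.000, -32.000°)
step 3: Δleader=(-24.000, -21.000, 7.000°), engaged; cmd=(-94.000, -19.000, 5.500°) → follower=(-117.000, -21.000, -26.500°)
step 4: Δleader=(-19.000, -3.000, 26.000°), engaged; cmd=(-74.000, -1.000, 15.000°) → follower=(-191.000, -22.000, -11.500°)
step 5: Δleader=(17.000, -20.000, 28.000°), engaged; cmd=(70.000, -18.000, 16.000°) → follower=(-121.000, -40.000, 4.500°)
step 6: Δleader=(3.000, 15.000, 43.000°), engaged; cmd=(14.000, 17.000, 23.500°) → follower=(-107.000, -23.000, 28.000°)
step 7: Δleader=(-4.000, -11.000, -22.000°), disengaged; cmd=(0,0,0) → follower holds at (-107.000, -23.000, 28.000°)
step 8: Δleader=(-8.000, -13.000, 26.000°), engaged; cmd=(-30.000, -11.000, 15.000°) → follower=(-137.000, -34.000, 43.000°)

-23.000 -2.000 -32.000
-23.000 -2.000 -32.000
-23.000 -2.000 -32.000
-117.000 -21.000 -26.500
-191.000 -22.000 -11.500
-121.000 -40.000 4.500
-107.000 -23.000 28.000
-107.000 -23.000 28.000
-137.000 -34.000 43.000


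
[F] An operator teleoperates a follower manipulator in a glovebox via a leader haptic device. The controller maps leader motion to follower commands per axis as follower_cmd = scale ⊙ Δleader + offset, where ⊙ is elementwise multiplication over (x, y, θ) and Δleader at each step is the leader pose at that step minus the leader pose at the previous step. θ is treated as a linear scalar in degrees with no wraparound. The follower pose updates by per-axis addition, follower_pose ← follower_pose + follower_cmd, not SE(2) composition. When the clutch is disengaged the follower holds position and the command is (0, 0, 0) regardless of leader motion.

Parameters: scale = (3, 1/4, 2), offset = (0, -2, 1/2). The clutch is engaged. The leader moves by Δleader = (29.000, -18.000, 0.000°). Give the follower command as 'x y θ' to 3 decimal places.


87.000 -6.500 0.500

axis x: 3·29.000 + 0 = 87.000
axis y: 1/4·-18.000 + -2 = -6.500
axis θ: 2·0.000 + 1/2 = 0.500


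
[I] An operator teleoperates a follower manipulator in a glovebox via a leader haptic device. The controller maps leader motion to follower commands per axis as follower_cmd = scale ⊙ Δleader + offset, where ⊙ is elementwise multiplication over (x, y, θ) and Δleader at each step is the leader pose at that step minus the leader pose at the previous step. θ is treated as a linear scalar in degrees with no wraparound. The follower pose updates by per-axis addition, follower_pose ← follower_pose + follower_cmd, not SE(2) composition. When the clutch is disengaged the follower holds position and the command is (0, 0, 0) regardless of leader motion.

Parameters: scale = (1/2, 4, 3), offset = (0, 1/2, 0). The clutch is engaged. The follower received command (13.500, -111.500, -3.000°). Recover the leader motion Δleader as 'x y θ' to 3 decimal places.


axis x: (13.500 − 0) / (1/2) = 27.000
axis y: (-111.500 − 1/2) / (4) = -28.000
axis θ: (-3.000 − 0) / (3) = -1.000

27.000 -28.000 -1.000


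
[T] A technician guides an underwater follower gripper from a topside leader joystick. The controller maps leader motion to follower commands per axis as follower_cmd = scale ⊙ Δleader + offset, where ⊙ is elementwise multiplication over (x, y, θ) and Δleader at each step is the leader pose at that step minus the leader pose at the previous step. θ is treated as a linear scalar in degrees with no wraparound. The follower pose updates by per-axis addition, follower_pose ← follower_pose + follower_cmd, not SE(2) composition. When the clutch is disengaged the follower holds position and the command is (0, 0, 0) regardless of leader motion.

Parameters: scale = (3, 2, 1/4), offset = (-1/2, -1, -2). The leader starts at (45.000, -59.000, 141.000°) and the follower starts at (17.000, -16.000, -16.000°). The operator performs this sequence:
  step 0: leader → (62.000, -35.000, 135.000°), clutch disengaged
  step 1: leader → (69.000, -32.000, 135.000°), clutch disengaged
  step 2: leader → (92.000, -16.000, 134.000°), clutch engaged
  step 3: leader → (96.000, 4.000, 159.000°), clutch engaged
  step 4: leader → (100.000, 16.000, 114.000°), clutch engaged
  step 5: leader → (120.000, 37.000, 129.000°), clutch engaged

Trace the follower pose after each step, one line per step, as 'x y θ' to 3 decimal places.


step 0: Δleader=(17.000, 24.000, -6.000°), disengaged; cmd=(0,0,0) → follower holds at (17.000, -16.000, -16.000°)
step 1: Δleader=(7.000, 3.000, 0.000°), disengaged; cmd=(0,0,0) → follower holds at (17.000, -16.000, -16.000°)
step 2: Δleader=(23.000, 16.000, -1.000°), engaged; cmd=(68.500, 31.000, -2.250°) → follower=(85.500, 15.000, -18.250°)
step 3: Δleader=(4.000, 20.000, 25.000°), engaged; cmd=(11.500, 39.000, 4.250°) → follower=(97.000, 54.000, -14.000°)
step 4: Δleader=(4.000, 12.000, -45.000°), engaged; cmd=(11.500, 23.000, -13.250°) → follower=(108.500, 77.000, -27.250°)
step 5: Δleader=(20.000, 21.000, 15.000°), engaged; cmd=(59.500, 41.000, 1.750°) → follower=(168.000, 118.000, -25.500°)

17.000 -16.000 -16.000
17.000 -16.000 -16.000
85.500 15.000 -18.250
97.000 54.000 -14.000
108.500 77.000 -27.250
168.000 118.000 -25.500


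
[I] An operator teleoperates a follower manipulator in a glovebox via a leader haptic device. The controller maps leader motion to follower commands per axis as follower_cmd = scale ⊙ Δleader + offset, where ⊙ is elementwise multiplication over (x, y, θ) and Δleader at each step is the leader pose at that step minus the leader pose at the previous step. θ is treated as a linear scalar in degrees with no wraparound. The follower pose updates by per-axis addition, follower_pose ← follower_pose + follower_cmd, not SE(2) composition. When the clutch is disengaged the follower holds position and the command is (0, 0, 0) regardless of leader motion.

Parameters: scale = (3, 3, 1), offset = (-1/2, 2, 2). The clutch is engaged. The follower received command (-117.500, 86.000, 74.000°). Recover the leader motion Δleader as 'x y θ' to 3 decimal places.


-39.000 28.000 72.000

axis x: (-117.500 − -1/2) / (3) = -39.000
axis y: (86.000 − 2) / (3) = 28.000
axis θ: (74.000 − 2) / (1) = 72.000


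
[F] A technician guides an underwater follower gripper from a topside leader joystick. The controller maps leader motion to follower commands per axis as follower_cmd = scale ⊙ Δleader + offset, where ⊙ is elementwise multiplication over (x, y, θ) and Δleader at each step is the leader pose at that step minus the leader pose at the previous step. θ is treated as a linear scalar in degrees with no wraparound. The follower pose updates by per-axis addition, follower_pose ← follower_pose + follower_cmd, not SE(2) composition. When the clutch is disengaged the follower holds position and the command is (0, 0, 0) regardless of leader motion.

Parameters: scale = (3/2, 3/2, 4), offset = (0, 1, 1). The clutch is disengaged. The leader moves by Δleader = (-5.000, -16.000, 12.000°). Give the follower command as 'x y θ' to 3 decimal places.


0.000 0.000 0.000

clutch disengaged → follower holds; cmd = (0, 0, 0)


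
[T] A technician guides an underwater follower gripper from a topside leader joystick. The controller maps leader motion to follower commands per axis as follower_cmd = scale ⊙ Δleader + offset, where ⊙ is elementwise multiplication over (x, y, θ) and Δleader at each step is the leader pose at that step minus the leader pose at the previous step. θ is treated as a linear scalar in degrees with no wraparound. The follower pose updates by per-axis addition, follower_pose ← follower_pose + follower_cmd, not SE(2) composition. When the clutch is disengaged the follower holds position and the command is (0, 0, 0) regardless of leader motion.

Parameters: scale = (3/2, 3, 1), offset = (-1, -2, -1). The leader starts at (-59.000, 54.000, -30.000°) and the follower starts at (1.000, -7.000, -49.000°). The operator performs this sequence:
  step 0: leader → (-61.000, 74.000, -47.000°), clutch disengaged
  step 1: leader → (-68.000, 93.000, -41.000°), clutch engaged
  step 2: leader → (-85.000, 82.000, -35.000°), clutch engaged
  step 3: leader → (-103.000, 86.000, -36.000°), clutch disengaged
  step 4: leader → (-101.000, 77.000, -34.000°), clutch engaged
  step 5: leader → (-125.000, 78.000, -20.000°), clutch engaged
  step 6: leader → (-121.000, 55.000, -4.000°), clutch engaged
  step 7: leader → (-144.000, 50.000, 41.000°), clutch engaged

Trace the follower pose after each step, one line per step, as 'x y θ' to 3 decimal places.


1.000 -7.000 -49.000
-10.500 48.000 -44.000
-37.000 13.000 -39.000
-37.000 13.000 -39.000
-35.000 -16.000 -38.000
-72.000 -15.000 -25.000
-67.000 -86.000 -10.000
-102.500 -103.000 34.000

step 0: Δleader=(-2.000, 20.000, -17.000°), disengaged; cmd=(0,0,0) → follower holds at (1.000, -7.000, -49.000°)
step 1: Δleader=(-7.000, 19.000, 6.000°), engaged; cmd=(-11.500, 55.000, 5.000°) → follower=(-10.500, 48.000, -44.000°)
step 2: Δleader=(-17.000, -11.000, 6.000°), engaged; cmd=(-26.500, -35.000, 5.000°) → follower=(-37.000, 13.000, -39.000°)
step 3: Δleader=(-18.000, 4.000, -1.000°), disengaged; cmd=(0,0,0) → follower holds at (-37.000, 13.000, -39.000°)
step 4: Δleader=(2.000, -9.000, 2.000°), engaged; cmd=(2.000, -29.000, 1.000°) → follower=(-35.000, -16.000, -38.000°)
step 5: Δleader=(-24.000, 1.000, 14.000°), engaged; cmd=(-37.000, 1.000, 13.000°) → follower=(-72.000, -15.000, -25.000°)
step 6: Δleader=(4.000, -23.000, 16.000°), engaged; cmd=(5.000, -71.000, 15.000°) → follower=(-67.000, -86.000, -10.000°)
step 7: Δleader=(-23.000, -5.000, 45.000°), engaged; cmd=(-35.500, -17.000, 44.000°) → follower=(-102.500, -103.000, 34.000°)


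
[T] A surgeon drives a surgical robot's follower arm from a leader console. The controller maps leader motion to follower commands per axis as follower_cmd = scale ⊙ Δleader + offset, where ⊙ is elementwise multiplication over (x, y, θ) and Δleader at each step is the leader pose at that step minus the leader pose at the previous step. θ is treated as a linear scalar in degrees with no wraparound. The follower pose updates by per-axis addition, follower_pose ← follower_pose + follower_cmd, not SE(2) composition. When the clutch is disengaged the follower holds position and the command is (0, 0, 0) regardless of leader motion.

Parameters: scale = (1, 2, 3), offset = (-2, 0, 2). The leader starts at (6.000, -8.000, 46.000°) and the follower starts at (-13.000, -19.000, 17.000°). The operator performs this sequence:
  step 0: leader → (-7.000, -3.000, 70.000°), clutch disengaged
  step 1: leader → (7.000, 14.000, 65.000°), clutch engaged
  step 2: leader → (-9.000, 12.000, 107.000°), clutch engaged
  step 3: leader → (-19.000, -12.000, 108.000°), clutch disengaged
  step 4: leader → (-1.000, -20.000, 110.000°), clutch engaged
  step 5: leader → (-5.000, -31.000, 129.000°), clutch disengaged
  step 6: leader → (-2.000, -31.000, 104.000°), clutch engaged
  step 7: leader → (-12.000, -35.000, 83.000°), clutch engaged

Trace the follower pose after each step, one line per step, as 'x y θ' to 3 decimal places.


step 0: Δleader=(-13.000, 5.000, 24.000°), disengaged; cmd=(0,0,0) → follower holds at (-13.000, -19.000, 17.000°)
step 1: Δleader=(14.000, 17.000, -5.000°), engaged; cmd=(12.000, 34.000, -13.000°) → follower=(-1.000, 15.000, 4.000°)
step 2: Δleader=(-16.000, -2.000, 42.000°), engaged; cmd=(-18.000, -4.000, 128.000°) → follower=(-19.000, 11.000, 132.000°)
step 3: Δleader=(-10.000, -24.000, 1.000°), disengaged; cmd=(0,0,0) → follower holds at (-19.000, 11.000, 132.000°)
step 4: Δleader=(18.000, -8.000, 2.000°), engaged; cmd=(16.000, -16.000, 8.000°) → follower=(-3.000, -5.000, 140.000°)
step 5: Δleader=(-4.000, -11.000, 19.000°), disengaged; cmd=(0,0,0) → follower holds at (-3.000, -5.000, 140.000°)
step 6: Δleader=(3.000, 0.000, -25.000°), engaged; cmd=(1.000, 0.000, -73.000°) → follower=(-2.000, -5.000, 67.000°)
step 7: Δleader=(-10.000, -4.000, -21.000°), engaged; cmd=(-12.000, -8.000, -61.000°) → follower=(-14.000, -13.000, 6.000°)

-13.000 -19.000 17.000
-1.000 15.000 4.000
-19.000 11.000 132.000
-19.000 11.000 132.000
-3.000 -5.000 140.000
-3.000 -5.000 140.000
-2.000 -5.000 67.000
-14.000 -13.000 6.000


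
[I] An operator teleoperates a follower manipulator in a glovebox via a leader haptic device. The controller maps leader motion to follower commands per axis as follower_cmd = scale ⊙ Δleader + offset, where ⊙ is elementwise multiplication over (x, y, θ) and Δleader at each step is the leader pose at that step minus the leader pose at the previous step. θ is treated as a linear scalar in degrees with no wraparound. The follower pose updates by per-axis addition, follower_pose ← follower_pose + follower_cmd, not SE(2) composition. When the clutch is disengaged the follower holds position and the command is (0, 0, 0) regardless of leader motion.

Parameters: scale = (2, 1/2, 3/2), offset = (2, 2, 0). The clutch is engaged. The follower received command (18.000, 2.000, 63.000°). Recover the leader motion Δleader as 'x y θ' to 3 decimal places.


8.000 0.000 42.000

axis x: (18.000 − 2) / (2) = 8.000
axis y: (2.000 − 2) / (1/2) = 0.000
axis θ: (63.000 − 0) / (3/2) = 42.000


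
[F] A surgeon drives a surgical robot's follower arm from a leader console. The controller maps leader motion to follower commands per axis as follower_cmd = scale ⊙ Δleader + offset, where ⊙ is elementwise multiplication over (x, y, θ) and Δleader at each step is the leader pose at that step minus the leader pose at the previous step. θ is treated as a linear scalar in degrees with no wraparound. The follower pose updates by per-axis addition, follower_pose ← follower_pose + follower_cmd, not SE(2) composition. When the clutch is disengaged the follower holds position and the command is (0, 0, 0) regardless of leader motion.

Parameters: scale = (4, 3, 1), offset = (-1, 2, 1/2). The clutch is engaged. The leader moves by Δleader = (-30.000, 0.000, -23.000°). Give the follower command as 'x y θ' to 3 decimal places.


axis x: 4·-30.000 + -1 = -121.000
axis y: 3·0.000 + 2 = 2.000
axis θ: 1·-23.000 + 1/2 = -22.500

-121.000 2.000 -22.500


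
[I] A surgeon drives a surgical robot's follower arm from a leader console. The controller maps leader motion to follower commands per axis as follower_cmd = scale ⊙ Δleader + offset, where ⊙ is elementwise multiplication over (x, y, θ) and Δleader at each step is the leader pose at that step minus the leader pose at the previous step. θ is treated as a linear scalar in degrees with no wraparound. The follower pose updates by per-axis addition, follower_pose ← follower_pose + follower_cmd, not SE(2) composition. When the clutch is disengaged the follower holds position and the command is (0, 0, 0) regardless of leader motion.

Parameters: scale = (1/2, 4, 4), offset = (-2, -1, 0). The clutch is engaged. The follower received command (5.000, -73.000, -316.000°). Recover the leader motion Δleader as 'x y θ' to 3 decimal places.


14.000 -18.000 -79.000

axis x: (5.000 − -2) / (1/2) = 14.000
axis y: (-73.000 − -1) / (4) = -18.000
axis θ: (-316.000 − 0) / (4) = -79.000


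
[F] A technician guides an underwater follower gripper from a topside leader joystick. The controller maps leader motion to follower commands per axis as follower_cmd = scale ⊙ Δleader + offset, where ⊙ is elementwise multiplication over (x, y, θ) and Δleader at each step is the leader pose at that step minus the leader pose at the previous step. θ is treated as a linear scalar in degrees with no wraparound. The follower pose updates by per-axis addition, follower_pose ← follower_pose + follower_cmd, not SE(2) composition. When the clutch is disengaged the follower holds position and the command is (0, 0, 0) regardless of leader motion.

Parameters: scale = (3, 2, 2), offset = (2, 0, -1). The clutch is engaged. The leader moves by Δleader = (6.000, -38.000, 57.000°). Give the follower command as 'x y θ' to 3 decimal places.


axis x: 3·6.000 + 2 = 20.000
axis y: 2·-38.000 + 0 = -76.000
axis θ: 2·57.000 + -1 = 113.000

20.000 -76.000 113.000


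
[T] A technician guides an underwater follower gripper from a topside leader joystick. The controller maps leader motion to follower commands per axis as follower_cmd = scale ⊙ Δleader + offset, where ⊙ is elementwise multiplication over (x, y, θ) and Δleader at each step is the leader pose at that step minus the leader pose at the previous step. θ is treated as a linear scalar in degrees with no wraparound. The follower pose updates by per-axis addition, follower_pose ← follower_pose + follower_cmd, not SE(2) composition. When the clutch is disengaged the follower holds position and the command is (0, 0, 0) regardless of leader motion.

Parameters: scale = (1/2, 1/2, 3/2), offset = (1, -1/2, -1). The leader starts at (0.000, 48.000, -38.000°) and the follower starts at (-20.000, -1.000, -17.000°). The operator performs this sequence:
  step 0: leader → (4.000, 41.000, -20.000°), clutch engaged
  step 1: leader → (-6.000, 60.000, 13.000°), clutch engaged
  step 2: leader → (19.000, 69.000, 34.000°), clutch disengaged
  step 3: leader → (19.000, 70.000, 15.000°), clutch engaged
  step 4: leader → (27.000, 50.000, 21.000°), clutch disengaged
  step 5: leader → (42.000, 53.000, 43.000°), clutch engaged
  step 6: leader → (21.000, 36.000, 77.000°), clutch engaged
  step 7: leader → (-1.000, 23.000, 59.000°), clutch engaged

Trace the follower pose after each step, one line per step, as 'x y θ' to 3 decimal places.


-17.000 -5.000 9.000
-21.000 4.000 57.500
-21.000 4.000 57.500
-20.000 4.000 28.000
-20.000 4.000 28.000
-11.500 5.000 60.000
-21.000 -4.000 110.000
-31.000 -11.000 82.000

step 0: Δleader=(4.000, -7.000, 18.000°), engaged; cmd=(3.000, -4.000, 26.000°) → follower=(-17.000, -5.000, 9.000°)
step 1: Δleader=(-10.000, 19.000, 33.000°), engaged; cmd=(-4.000, 9.000, 48.500°) → follower=(-21.000, 4.000, 57.500°)
step 2: Δleader=(25.000, 9.000, 21.000°), disengaged; cmd=(0,0,0) → follower holds at (-21.000, 4.000, 57.500°)
step 3: Δleader=(0.000, 1.000, -19.000°), engaged; cmd=(1.000, 0.000, -29.500°) → follower=(-20.000, 4.000, 28.000°)
step 4: Δleader=(8.000, -20.000, 6.000°), disengaged; cmd=(0,0,0) → follower holds at (-20.000, 4.000, 28.000°)
step 5: Δleader=(15.000, 3.000, 22.000°), engaged; cmd=(8.500, 1.000, 32.000°) → follower=(-11.500, 5.000, 60.000°)
step 6: Δleader=(-21.000, -17.000, 34.000°), engaged; cmd=(-9.500, -9.000, 50.000°) → follower=(-21.000, -4.000, 110.000°)
step 7: Δleader=(-22.000, -13.000, -18.000°), engaged; cmd=(-10.000, -7.000, -28.000°) → follower=(-31.000, -11.000, 82.000°)


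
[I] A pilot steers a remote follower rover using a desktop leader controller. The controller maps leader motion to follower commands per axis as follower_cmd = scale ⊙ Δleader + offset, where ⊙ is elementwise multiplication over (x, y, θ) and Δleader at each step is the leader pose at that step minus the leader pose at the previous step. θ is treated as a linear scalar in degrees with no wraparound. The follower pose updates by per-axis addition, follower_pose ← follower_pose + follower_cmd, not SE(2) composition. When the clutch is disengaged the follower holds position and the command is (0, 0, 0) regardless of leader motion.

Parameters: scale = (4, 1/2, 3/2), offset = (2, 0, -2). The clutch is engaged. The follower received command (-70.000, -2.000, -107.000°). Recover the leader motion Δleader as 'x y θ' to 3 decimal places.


axis x: (-70.000 − 2) / (4) = -18.000
axis y: (-2.000 − 0) / (1/2) = -4.000
axis θ: (-107.000 − -2) / (3/2) = -70.000

-18.000 -4.000 -70.000


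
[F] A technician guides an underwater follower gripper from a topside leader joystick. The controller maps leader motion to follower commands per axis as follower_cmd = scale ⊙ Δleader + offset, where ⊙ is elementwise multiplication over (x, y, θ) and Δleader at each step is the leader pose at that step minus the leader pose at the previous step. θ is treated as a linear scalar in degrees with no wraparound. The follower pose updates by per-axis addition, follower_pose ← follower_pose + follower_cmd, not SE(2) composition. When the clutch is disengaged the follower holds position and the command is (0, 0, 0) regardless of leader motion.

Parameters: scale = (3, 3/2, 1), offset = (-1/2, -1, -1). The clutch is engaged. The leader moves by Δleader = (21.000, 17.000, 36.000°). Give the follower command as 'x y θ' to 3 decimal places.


62.500 24.500 35.000

axis x: 3·21.000 + -1/2 = 62.500
axis y: 3/2·17.000 + -1 = 24.500
axis θ: 1·36.000 + -1 = 35.000


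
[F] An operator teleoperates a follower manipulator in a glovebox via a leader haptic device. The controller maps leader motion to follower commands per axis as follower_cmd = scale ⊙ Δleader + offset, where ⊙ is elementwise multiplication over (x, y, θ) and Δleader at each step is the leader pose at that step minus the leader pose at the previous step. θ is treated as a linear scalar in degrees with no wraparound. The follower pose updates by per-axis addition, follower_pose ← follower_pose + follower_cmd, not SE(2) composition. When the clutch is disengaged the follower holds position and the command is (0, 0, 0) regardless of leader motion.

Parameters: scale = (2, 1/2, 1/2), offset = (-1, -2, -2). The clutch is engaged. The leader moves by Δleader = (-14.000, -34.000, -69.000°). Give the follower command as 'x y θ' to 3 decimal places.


axis x: 2·-14.000 + -1 = -29.000
axis y: 1/2·-34.000 + -2 = -19.000
axis θ: 1/2·-69.000 + -2 = -36.500

-29.000 -19.000 -36.500


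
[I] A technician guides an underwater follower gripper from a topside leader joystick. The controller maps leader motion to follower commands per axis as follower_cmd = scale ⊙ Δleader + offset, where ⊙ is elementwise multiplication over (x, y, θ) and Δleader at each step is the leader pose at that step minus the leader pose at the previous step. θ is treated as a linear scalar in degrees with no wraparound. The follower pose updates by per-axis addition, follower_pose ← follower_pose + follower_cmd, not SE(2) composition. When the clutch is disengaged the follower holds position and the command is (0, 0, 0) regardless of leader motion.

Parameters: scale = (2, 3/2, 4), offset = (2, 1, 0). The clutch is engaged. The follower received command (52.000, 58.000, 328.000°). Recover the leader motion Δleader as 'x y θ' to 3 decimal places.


axis x: (52.000 − 2) / (2) = 25.000
axis y: (58.000 − 1) / (3/2) = 38.000
axis θ: (328.000 − 0) / (4) = 82.000

25.000 38.000 82.000
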